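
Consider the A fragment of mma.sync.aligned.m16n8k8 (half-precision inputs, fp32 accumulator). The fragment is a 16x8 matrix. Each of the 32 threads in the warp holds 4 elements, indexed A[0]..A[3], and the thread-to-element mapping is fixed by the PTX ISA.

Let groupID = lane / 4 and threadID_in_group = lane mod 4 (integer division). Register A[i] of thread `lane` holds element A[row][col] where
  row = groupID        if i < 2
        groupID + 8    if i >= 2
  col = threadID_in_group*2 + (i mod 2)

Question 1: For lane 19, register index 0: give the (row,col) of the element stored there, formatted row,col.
4,6

19: G=4,T=3
[0] (4+0,3*2+0) = (4,6)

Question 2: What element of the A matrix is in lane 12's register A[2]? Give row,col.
11,0

12: grp=3,tig=0
[2] (3+8,0*2+0) = (11,0)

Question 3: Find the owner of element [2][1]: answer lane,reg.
8,1

r=2->g=2,rb=0  c=1->t=0,b0=1
L=2*4+0=8  i=0*2+1=1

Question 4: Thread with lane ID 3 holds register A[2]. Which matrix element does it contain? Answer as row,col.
L=3->g=3>>2=0, t=3&3=3
[2]->row 0+8=8  col 3·2+0=6

8,6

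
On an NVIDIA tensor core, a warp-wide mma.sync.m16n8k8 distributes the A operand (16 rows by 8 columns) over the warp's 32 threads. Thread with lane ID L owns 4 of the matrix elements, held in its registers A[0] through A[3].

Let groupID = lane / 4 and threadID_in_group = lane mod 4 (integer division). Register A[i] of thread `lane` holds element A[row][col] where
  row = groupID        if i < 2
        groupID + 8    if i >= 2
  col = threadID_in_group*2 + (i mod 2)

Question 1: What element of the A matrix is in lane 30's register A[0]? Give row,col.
7,4

lane 30->30/4=7, 30 mod 4=2
i=0  r:7+0->7  c:2·2+0->4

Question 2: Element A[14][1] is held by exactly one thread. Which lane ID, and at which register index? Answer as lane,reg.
24,3

r=14→G=6,rhi=1  c=1→T=0,p=1
L=6*4+0=24  i=1*2+1=3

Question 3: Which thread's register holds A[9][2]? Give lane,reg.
r: 9->gid=1,r8=1  c: 2->tid=1,i&1=0
L=1*4+1=5  i=1*2+0=2

5,2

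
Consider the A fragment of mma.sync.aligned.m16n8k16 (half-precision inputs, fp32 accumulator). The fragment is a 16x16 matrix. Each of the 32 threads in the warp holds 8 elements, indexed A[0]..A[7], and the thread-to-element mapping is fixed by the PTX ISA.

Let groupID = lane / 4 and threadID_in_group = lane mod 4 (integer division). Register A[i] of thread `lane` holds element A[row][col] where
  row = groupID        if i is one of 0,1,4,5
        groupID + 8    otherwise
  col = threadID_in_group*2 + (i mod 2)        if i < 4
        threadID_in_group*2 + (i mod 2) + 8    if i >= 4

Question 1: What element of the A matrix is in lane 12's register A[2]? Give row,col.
11,0

lane 12: g=3 (12/4), t=0 (12%4)
i=2: r=3+8=11, c=0*2+0+0=0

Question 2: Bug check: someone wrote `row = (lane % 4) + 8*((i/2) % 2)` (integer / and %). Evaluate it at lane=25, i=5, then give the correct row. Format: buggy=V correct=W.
buggy=1 correct=6

`(lane % 4) + 8*((i/2) % 2)`[25,5]⇒1
lane 25: gr=6 (25/4), th=1 (25%4)
i=5: r=6+0=6, c=1*2+1+8=11
row: 1 vs 6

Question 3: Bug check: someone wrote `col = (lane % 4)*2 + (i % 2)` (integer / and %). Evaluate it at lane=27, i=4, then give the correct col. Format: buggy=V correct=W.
buggy=6 correct=14

`(lane % 4)*2 + (i % 2)`[27,4]→6
lane 27→27/4=6, 27 mod 4=3
i=4  r:6+0→6  c:2·3+0+8→14
col: 6 vs 14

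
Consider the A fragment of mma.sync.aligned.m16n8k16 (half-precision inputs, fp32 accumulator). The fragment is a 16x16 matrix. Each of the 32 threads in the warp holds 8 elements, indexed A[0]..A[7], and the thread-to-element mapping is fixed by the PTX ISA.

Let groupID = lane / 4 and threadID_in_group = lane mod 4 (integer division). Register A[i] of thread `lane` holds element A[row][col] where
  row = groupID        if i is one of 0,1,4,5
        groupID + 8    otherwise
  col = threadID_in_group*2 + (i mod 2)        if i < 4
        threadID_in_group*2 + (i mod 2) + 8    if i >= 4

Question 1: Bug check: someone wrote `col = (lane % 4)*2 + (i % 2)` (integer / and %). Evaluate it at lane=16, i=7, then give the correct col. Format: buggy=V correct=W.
`(lane % 4)*2 + (i % 2)`[16,7]⇒1
lane 16⇒16/4=4, 16 mod 4=0
i=7  r:4+8⇒12  c:2·0+1+8⇒9
col: 1 vs 9

buggy=1 correct=9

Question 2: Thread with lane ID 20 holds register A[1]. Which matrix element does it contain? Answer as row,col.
5,1

lane 20->20/4=5, 20 mod 4=0
i=1  r:5+0->5  c:2·0+1+0->1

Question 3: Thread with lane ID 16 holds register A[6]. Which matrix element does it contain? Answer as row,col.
lane 16=>16/4=4, 16 mod 4=0
i=6  r:4+8=>12  c:2·0+0+8=>8

12,8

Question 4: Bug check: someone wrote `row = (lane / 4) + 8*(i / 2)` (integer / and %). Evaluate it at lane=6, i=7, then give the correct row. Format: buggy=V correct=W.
buggy=25 correct=9

`(lane / 4) + 8*(i / 2)`[6,7]->25
lane 6->6/4=1, 6 mod 4=2
i=7  r:1+8->9  c:2·2+1+8->13
row: 25 vs 9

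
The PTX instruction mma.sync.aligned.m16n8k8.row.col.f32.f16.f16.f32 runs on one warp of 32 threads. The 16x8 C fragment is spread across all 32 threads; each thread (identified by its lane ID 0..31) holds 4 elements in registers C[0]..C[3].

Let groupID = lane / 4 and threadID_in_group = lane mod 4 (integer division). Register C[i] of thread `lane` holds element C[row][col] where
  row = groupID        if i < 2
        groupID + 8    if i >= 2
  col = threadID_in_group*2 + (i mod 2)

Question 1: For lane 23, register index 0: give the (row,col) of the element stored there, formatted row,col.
5,6

L=23=>grp=23>>2=5, tig=23&3=3
[0]=>row 5+0=5  col 3·2+0=6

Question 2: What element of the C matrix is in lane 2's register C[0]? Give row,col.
lane 2: g=0 (2/4), t=2 (2%4)
i=0: r=0+0=0, c=2*2+0=4

0,4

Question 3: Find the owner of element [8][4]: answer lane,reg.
r:8=>grp=0,rB=1  c:4=>tig=2,lo=0
L=0*4+2=2  i=1*2+0=2

2,2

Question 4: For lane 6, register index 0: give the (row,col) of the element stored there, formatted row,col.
L=6->g=6>>2=1, t=6&3=2
[0]->row 1+0=1  col 2·2+0=4

1,4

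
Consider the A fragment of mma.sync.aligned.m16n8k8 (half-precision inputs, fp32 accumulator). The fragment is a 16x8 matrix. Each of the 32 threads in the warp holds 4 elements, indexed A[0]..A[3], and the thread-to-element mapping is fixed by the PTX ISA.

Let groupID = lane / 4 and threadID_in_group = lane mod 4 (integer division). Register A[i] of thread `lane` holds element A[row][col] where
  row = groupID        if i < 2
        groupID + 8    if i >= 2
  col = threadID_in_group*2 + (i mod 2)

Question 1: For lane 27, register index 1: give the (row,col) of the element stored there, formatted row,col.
27: gr=6,th=3
[1] (6+0,3*2+1) = (6,7)

6,7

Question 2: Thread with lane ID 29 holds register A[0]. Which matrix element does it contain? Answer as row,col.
7,2

lane 29: G=7 (29/4), T=1 (29%4)
i=0: r=7+0=7, c=1*2+0=2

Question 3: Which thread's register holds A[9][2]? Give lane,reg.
5,2

r=9->g=1,rb=1  c=2->t=1,b0=0
L=1*4+1=5  i=1*2+0=2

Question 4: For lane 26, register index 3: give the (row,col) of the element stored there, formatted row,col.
26: gr=6,th=2
[3] (6+8,2*2+1) = (14,5)

14,5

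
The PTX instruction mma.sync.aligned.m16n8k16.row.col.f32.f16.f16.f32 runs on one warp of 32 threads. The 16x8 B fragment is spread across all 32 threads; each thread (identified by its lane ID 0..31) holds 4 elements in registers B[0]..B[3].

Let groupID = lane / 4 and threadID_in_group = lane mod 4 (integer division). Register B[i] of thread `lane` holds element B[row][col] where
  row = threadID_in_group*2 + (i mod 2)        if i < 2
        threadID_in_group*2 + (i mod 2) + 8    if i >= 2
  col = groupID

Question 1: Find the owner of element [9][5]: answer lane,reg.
20,3

c=5→G=5  r=9→rhi=1,T=0,p=1
L=5*4+0=20  i=1*2+1=3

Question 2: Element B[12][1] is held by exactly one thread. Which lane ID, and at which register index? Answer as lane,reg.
6,2

c=1⇒gr=1  r=12⇒Rb=1,th=2,odd=0
L=1*4+2=6  i=1*2+0=2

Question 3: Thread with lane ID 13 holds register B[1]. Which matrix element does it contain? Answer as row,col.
3,3

lane 13: gid=3 (13/4), tid=1 (13%4)
i=1: r=1*2+1+0=3, c=gid=3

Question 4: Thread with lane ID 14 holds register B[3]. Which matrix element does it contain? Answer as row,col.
L=14⇒gr=14>>2=3, th=14&3=2
[3]⇒row 2·2+1+8=13  col gr=3

13,3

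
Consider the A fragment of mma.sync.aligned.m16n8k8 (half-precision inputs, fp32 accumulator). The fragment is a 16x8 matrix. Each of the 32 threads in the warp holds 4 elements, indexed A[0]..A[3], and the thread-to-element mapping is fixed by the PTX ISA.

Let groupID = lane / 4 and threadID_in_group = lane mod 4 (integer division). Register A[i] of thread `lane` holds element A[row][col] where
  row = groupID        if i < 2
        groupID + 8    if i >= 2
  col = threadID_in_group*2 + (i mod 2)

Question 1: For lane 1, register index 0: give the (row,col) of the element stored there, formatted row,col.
lane 1→1/4=0, 1 mod 4=1
i=0  r:0+0→0  c:2·1+0→2

0,2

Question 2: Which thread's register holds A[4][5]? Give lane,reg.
18,1

r:4=>grp=4,rB=0  c:5=>tig=2,lo=1
L=4*4+2=18  i=0*2+1=1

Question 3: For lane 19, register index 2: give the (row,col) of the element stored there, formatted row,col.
lane 19→19/4=4, 19 mod 4=3
i=2  r:4+8→12  c:2·3+0→6

12,6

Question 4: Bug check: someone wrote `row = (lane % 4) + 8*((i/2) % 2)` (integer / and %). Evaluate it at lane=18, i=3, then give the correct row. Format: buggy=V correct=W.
buggy=10 correct=12

`(lane % 4) + 8*((i/2) % 2)`[18,3]=>10
lane 18: grp=4 (18/4), tig=2 (18%4)
i=3: r=4+8=12, c=2*2+1=5
row: 10 vs 12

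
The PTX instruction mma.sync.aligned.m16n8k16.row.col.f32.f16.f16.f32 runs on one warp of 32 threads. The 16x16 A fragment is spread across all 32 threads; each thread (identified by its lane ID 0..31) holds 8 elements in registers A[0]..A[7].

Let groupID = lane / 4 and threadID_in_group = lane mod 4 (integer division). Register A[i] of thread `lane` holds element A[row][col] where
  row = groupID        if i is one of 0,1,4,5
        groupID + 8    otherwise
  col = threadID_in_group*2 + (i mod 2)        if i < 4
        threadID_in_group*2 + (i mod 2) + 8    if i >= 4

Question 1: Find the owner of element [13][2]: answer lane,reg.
21,2

r:13=>grp=5,rB=1  c:2=>cB=0,tig=1,lo=0
L=5*4+1=21  i=0*4+1*2+0=2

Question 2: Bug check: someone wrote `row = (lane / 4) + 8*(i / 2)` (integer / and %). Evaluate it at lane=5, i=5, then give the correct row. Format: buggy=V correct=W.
`(lane / 4) + 8*(i / 2)`[5,5]->17
lane 5: gid=1 (5/4), tid=1 (5%4)
i=5: r=1+0=1, c=1*2+1+8=11
row: 17 vs 1

buggy=17 correct=1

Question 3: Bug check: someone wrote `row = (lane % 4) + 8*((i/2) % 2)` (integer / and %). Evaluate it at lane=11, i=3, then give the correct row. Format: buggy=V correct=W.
`(lane % 4) + 8*((i/2) % 2)`[11,3]->11
lane 11->11/4=2, 11 mod 4=3
i=3  r:2+8->10  c:2·3+1+0->7
row: 11 vs 10

buggy=11 correct=10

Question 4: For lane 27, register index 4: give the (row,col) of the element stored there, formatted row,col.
6,14

27: G=6,T=3
[4] (6+0,3*2+0+8) = (6,14)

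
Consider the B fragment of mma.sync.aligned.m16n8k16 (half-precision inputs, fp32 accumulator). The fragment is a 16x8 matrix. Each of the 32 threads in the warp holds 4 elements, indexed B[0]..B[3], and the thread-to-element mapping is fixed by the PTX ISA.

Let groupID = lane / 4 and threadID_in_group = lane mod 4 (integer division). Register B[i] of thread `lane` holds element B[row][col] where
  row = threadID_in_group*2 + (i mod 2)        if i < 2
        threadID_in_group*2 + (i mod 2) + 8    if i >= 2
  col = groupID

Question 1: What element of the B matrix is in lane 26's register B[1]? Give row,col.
lane 26=>26/4=6, 26 mod 4=2
i=1  r:2·2+1+0=>5  c:6

5,6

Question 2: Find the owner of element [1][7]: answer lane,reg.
c:7=>grp=7  r:1=>rB=0,tig=0,lo=1
L=7*4+0=28  i=0*2+1=1

28,1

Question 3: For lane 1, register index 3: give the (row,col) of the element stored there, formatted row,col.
11,0

L=1=>grp=1>>2=0, tig=1&3=1
[3]=>row 1·2+1+8=11  col grp=0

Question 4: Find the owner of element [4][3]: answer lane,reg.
14,0

c=3→G=3  r=4→rhi=0,T=2,p=0
L=3*4+2=14  i=0*2+0=0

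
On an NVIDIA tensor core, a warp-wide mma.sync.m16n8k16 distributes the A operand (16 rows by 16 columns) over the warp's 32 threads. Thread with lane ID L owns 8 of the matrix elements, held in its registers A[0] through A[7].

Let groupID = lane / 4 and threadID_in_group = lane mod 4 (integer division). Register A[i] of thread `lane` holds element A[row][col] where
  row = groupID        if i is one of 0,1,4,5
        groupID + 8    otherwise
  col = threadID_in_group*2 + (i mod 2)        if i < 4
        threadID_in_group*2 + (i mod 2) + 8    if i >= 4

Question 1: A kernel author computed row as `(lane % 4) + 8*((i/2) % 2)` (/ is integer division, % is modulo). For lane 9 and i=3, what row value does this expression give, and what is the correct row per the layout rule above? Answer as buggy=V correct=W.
buggy=9 correct=10

`(lane % 4) + 8*((i/2) % 2)`[9,3]→9
L=9→G=9>>2=2, T=9&3=1
[3]→row 2+8=10  col 1·2+1+0=3
row: 9 vs 10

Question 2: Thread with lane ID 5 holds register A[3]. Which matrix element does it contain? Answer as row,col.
9,3

L=5⇒gr=5>>2=1, th=5&3=1
[3]⇒row 1+8=9  col 1·2+1+0=3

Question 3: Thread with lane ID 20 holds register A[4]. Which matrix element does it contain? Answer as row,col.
20: gid=5,tid=0
[4] (5+0,0*2+0+8) = (5,8)

5,8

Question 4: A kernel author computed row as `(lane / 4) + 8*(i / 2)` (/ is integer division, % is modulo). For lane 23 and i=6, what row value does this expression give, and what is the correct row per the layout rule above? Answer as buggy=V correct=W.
`(lane / 4) + 8*(i / 2)`[23,6]⇒29
lane 23: gr=5 (23/4), th=3 (23%4)
i=6: r=5+8=13, c=3*2+0+8=14
row: 29 vs 13

buggy=29 correct=13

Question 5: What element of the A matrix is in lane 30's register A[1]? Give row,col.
lane 30: grp=7 (30/4), tig=2 (30%4)
i=1: r=7+0=7, c=2*2+1+0=5

7,5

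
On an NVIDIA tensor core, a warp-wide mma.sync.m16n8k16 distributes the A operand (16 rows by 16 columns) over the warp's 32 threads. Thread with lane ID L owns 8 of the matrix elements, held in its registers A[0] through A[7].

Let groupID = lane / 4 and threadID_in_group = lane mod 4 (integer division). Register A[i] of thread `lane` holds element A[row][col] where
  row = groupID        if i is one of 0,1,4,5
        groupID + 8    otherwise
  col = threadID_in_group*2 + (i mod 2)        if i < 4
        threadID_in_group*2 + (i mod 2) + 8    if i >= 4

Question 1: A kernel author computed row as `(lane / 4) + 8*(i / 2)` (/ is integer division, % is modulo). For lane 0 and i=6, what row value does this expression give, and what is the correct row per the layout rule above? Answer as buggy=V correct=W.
`(lane / 4) + 8*(i / 2)`[0,6]->24
lane 0: g=0 (0/4), t=0 (0%4)
i=6: r=0+8=8, c=0*2+0+8=8
row: 24 vs 8

buggy=24 correct=8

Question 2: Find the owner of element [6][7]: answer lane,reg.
r=6⇒gr=6,Rb=0  c=7⇒Cb=0,th=3,odd=1
L=6*4+3=27  i=0*4+0*2+1=1

27,1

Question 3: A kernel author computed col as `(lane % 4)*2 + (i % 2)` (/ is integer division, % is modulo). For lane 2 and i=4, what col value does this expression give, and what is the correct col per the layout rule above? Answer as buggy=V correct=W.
`(lane % 4)*2 + (i % 2)`[2,4]→4
lane 2: G=0 (2/4), T=2 (2%4)
i=4: r=0+0=0, c=2*2+0+8=12
col: 4 vs 12

buggy=4 correct=12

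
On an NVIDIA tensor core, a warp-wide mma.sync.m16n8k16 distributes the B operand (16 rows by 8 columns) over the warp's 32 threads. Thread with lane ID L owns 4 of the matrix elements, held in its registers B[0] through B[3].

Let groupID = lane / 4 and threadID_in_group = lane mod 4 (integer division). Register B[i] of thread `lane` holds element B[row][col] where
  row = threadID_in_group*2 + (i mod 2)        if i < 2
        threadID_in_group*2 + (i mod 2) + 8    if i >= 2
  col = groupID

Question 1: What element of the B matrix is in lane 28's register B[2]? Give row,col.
lane 28⇒28/4=7, 28 mod 4=0
i=2  r:2·0+0+8⇒8  c:7

8,7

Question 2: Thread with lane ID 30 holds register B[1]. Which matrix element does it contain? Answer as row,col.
30: grp=7,tig=2
[1] (2*2+1+0,7) = (5,7)

5,7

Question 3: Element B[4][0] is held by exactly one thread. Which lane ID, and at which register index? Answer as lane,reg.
2,0

c:0=>grp=0  r:4=>rB=0,tig=2,lo=0
L=0*4+2=2  i=0*2+0=0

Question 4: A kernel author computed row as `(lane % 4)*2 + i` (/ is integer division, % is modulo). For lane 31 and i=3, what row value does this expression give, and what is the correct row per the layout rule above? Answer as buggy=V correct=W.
`(lane % 4)*2 + i`[31,3]⇒9
lane 31: gr=7 (31/4), th=3 (31%4)
i=3: r=3*2+1+8=15, c=gr=7
row: 9 vs 15

buggy=9 correct=15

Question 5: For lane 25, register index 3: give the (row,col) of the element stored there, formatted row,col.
11,6

25: G=6,T=1
[3] (1*2+1+8,6) = (11,6)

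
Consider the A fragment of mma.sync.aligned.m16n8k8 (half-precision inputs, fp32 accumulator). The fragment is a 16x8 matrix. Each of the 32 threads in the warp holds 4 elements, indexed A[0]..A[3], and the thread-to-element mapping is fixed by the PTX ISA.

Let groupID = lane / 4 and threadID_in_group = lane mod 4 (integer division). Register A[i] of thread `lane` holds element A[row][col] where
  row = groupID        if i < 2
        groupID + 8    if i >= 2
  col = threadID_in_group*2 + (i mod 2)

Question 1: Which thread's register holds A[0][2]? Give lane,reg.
1,0

r=0->g=0,rb=0  c=2->t=1,b0=0
L=0*4+1=1  i=0*2+0=0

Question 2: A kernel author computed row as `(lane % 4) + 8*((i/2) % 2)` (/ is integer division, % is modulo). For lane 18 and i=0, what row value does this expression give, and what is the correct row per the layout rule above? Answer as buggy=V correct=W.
buggy=2 correct=4

`(lane % 4) + 8*((i/2) % 2)`[18,0]⇒2
18: gr=4,th=2
[0] (4+0,2*2+0) = (4,4)
row: 2 vs 4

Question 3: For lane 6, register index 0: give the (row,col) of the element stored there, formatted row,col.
lane 6→6/4=1, 6 mod 4=2
i=0  r:1+0→1  c:2·2+0→4

1,4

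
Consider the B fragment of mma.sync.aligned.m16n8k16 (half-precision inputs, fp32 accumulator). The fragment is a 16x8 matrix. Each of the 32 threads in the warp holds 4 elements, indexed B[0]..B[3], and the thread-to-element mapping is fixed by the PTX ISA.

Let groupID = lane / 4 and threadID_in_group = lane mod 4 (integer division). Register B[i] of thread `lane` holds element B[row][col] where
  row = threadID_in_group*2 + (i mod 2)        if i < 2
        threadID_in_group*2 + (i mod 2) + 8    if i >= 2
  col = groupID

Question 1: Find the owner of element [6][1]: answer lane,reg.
c:1=>grp=1  r:6=>rB=0,tig=3,lo=0
L=1*4+3=7  i=0*2+0=0

7,0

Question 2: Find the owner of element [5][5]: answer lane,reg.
22,1

c: 5->gid=5  r: 5->r8=0,tid=2,i&1=1
L=5*4+2=22  i=0*2+1=1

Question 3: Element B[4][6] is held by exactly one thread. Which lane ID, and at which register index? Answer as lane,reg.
c: 6->gid=6  r: 4->r8=0,tid=2,i&1=0
L=6*4+2=26  i=0*2+0=0

26,0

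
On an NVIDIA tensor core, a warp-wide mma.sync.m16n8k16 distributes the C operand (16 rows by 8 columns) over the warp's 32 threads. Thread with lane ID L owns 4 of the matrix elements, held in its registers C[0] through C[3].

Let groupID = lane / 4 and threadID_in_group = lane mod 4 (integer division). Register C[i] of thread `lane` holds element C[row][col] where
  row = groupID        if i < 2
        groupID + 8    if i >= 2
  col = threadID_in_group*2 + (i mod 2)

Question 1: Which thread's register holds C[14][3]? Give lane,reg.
r=14->g=6,rb=1  c=3->t=1,b0=1
L=6*4+1=25  i=1*2+1=3

25,3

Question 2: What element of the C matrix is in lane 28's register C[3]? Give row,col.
15,1

lane 28: grp=7 (28/4), tig=0 (28%4)
i=3: r=7+8=15, c=0*2+1=1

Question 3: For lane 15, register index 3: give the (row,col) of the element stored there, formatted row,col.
11,7

lane 15→15/4=3, 15 mod 4=3
i=3  r:3+8→11  c:2·3+1→7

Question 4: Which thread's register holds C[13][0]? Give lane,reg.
r=13->g=5,rb=1  c=0->t=0,b0=0
L=5*4+0=20  i=1*2+0=2

20,2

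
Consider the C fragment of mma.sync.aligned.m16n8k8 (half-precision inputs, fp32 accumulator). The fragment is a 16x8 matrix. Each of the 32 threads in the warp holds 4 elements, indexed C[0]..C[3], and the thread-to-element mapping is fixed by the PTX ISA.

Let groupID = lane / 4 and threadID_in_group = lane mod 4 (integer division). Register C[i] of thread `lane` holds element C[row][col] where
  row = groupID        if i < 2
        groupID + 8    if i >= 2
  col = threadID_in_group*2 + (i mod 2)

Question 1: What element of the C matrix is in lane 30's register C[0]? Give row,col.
30: gr=7,th=2
[0] (7+0,2*2+0) = (7,4)

7,4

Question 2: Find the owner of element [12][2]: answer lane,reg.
r=12->g=4,rb=1  c=2->t=1,b0=0
L=4*4+1=17  i=1*2+0=2

17,2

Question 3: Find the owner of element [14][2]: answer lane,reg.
25,2

r=14⇒gr=6,Rb=1  c=2⇒th=1,odd=0
L=6*4+1=25  i=1*2+0=2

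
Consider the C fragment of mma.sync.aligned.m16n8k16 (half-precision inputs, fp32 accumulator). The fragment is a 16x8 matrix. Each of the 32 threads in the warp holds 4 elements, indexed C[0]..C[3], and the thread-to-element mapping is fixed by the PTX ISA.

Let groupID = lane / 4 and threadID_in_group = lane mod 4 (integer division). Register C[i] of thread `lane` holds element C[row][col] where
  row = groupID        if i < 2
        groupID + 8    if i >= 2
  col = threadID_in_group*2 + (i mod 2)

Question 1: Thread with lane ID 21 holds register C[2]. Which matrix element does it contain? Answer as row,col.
13,2

L=21=>grp=21>>2=5, tig=21&3=1
[2]=>row 5+8=13  col 1·2+0=2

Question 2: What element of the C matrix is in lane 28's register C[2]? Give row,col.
lane 28: gr=7 (28/4), th=0 (28%4)
i=2: r=7+8=15, c=0*2+0=0

15,0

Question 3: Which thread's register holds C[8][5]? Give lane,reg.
r=8->g=0,rb=1  c=5->t=2,b0=1
L=0*4+2=2  i=1*2+1=3

2,3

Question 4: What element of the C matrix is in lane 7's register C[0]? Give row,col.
L=7->gid=7>>2=1, tid=7&3=3
[0]->row 1+0=1  col 3·2+0=6

1,6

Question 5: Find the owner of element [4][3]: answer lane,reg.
r=4→G=4,rhi=0  c=3→T=1,p=1
L=4*4+1=17  i=0*2+1=1

17,1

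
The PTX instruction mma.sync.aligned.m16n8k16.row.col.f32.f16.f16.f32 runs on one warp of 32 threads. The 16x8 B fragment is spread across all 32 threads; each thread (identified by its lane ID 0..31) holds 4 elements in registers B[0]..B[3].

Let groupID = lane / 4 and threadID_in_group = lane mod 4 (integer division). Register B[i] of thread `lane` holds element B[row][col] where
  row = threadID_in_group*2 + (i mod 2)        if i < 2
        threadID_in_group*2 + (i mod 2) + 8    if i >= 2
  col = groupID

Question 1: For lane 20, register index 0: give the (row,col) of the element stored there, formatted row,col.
lane 20=>20/4=5, 20 mod 4=0
i=0  r:2·0+0+0=>0  c:5

0,5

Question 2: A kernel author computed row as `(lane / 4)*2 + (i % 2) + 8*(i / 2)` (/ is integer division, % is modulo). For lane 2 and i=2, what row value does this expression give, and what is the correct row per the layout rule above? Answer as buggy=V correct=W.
`(lane / 4)*2 + (i % 2) + 8*(i / 2)`[2,2]=>8
lane 2: grp=0 (2/4), tig=2 (2%4)
i=2: r=2*2+0+8=12, c=grp=0
row: 8 vs 12

buggy=8 correct=12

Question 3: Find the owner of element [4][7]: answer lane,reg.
c:7=>grp=7  r:4=>rB=0,tig=2,lo=0
L=7*4+2=30  i=0*2+0=0

30,0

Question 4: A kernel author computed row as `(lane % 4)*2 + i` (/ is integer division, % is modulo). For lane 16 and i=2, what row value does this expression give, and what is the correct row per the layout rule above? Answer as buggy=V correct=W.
`(lane % 4)*2 + i`[16,2]→2
lane 16: G=4 (16/4), T=0 (16%4)
i=2: r=0*2+0+8=8, c=G=4
row: 2 vs 8

buggy=2 correct=8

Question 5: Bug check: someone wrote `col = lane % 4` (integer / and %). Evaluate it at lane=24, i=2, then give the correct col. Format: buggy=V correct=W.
buggy=0 correct=6

`lane % 4`[24,2]→0
24: G=6,T=0
[2] (0*2+0+8,6) = (8,6)
col: 0 vs 6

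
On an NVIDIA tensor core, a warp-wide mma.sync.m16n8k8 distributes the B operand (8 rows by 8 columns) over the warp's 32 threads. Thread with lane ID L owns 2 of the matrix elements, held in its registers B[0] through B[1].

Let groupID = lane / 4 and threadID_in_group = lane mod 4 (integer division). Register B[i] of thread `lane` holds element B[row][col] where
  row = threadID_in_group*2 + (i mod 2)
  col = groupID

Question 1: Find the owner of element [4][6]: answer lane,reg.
c: 6->gid=6  r: 4->tid=2,i&1=0
L=6*4+2=26  i=0=0

26,0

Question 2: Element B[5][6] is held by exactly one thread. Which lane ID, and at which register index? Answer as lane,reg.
c=6⇒gr=6  r=5⇒th=2,odd=1
L=6*4+2=26  i=1=1

26,1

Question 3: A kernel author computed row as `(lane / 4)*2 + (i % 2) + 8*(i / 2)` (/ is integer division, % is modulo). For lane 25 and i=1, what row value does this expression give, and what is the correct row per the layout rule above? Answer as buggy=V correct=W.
`(lane / 4)*2 + (i % 2) + 8*(i / 2)`[25,1]->13
lane 25->25/4=6, 25 mod 4=1
i=1  r:2·1+1->3  c:6
row: 13 vs 3

buggy=13 correct=3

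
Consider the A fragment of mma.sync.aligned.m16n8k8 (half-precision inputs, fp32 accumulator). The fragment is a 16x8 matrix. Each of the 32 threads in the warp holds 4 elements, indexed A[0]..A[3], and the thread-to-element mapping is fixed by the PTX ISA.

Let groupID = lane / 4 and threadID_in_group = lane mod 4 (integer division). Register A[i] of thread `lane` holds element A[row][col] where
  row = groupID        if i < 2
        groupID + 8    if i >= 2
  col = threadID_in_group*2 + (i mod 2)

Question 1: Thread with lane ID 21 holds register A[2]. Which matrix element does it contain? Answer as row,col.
L=21=>grp=21>>2=5, tig=21&3=1
[2]=>row 5+8=13  col 1·2+0=2

13,2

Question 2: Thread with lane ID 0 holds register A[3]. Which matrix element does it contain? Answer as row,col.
L=0->gid=0>>2=0, tid=0&3=0
[3]->row 0+8=8  col 0·2+1=1

8,1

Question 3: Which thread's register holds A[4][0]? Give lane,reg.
16,0

r=4→G=4,rhi=0  c=0→T=0,p=0
L=4*4+0=16  i=0*2+0=0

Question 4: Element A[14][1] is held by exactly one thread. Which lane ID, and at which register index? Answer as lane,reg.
24,3

r:14=>grp=6,rB=1  c:1=>tig=0,lo=1
L=6*4+0=24  i=1*2+1=3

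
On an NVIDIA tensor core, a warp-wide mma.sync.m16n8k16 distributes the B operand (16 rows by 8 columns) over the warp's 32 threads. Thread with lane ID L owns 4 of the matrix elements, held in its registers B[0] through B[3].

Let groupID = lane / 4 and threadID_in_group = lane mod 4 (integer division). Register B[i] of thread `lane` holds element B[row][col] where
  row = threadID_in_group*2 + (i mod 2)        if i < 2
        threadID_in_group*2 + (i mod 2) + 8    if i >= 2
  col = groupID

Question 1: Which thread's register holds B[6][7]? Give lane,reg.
31,0

c:7=>grp=7  r:6=>rB=0,tig=3,lo=0
L=7*4+3=31  i=0*2+0=0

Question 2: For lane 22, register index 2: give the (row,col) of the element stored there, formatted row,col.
12,5

lane 22->22/4=5, 22 mod 4=2
i=2  r:2·2+0+8->12  c:5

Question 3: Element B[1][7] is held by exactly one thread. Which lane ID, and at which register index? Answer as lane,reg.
28,1

c=7⇒gr=7  r=1⇒Rb=0,th=0,odd=1
L=7*4+0=28  i=0*2+1=1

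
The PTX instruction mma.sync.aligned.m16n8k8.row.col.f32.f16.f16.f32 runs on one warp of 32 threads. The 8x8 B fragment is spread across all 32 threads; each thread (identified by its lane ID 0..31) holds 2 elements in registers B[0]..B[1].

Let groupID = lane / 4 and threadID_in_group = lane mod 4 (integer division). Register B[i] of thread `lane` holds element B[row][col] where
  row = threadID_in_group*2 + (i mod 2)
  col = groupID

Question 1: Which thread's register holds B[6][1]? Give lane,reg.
c: 1->gid=1  r: 6->tid=3,i&1=0
L=1*4+3=7  i=0=0

7,0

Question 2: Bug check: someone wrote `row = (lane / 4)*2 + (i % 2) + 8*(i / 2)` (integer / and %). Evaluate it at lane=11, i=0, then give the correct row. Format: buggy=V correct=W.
`(lane / 4)*2 + (i % 2) + 8*(i / 2)`[11,0]⇒4
L=11⇒gr=11>>2=2, th=11&3=3
[0]⇒row 3·2+0=6  col gr=2
row: 4 vs 6

buggy=4 correct=6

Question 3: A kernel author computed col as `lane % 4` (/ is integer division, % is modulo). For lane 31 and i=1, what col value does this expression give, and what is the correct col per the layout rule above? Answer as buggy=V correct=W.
`lane % 4`[31,1]=>3
lane 31: grp=7 (31/4), tig=3 (31%4)
i=1: r=3*2+1=7, c=grp=7
col: 3 vs 7

buggy=3 correct=7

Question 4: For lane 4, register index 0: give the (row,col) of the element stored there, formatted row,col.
0,1

4: gid=1,tid=0
[0] (0*2+0,1) = (0,1)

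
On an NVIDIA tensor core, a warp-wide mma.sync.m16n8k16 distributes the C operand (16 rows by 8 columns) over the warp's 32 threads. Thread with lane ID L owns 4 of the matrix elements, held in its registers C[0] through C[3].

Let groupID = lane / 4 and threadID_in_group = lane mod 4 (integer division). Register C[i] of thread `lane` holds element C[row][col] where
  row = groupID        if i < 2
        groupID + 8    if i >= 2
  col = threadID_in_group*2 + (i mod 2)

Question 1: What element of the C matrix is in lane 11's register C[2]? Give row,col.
10,6

11: gr=2,th=3
[2] (2+8,3*2+0) = (10,6)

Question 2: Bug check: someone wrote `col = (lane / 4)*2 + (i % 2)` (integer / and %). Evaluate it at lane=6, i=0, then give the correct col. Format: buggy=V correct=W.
`(lane / 4)*2 + (i % 2)`[6,0]→2
lane 6: G=1 (6/4), T=2 (6%4)
i=0: r=1+0=1, c=2*2+0=4
col: 2 vs 4

buggy=2 correct=4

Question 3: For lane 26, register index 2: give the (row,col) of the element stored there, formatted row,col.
14,4

lane 26: grp=6 (26/4), tig=2 (26%4)
i=2: r=6+8=14, c=2*2+0=4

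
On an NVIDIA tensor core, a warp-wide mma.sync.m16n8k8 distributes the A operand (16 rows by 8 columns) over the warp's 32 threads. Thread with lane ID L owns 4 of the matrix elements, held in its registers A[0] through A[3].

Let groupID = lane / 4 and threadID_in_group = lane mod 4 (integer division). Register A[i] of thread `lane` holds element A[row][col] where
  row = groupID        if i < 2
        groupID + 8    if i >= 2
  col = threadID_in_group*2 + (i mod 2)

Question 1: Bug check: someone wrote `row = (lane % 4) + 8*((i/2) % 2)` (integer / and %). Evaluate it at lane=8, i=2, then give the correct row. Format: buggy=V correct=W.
`(lane % 4) + 8*((i/2) % 2)`[8,2]->8
lane 8: gid=2 (8/4), tid=0 (8%4)
i=2: r=2+8=10, c=0*2+0=0
row: 8 vs 10

buggy=8 correct=10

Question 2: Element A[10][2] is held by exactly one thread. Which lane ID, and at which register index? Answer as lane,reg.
r=10->g=2,rb=1  c=2->t=1,b0=0
L=2*4+1=9  i=1*2+0=2

9,2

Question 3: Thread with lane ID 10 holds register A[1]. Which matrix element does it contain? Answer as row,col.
2,5

L=10→G=10>>2=2, T=10&3=2
[1]→row 2+0=2  col 2·2+1=5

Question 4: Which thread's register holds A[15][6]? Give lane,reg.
r:15=>grp=7,rB=1  c:6=>tig=3,lo=0
L=7*4+3=31  i=1*2+0=2

31,2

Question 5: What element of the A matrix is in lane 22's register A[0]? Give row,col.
5,4

22: grp=5,tig=2
[0] (5+0,2*2+0) = (5,4)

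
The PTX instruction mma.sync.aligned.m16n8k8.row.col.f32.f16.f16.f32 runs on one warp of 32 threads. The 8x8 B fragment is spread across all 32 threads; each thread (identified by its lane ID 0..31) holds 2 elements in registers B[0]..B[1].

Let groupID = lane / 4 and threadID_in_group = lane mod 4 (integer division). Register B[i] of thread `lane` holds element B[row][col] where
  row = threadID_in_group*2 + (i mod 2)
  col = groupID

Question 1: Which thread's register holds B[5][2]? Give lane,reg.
c:2=>grp=2  r:5=>tig=2,lo=1
L=2*4+2=10  i=1=1

10,1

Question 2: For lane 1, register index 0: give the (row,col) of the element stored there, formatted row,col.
2,0

1: g=0,t=1
[0] (1*2+0,0) = (2,0)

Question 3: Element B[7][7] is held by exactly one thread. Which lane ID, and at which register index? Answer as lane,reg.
c:7=>grp=7  r:7=>tig=3,lo=1
L=7*4+3=31  i=1=1

31,1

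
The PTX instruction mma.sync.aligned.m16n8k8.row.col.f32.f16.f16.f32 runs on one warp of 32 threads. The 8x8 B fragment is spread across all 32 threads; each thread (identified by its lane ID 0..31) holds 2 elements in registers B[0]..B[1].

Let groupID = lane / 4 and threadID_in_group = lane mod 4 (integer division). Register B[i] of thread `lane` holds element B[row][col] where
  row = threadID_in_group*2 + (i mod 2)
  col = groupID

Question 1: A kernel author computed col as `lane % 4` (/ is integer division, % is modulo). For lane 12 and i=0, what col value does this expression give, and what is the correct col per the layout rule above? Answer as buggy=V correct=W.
buggy=0 correct=3

`lane % 4`[12,0]->0
12: gid=3,tid=0
[0] (0*2+0,3) = (0,3)
col: 0 vs 3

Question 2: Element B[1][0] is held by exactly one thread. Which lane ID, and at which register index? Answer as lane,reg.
0,1

c=0→G=0  r=1→T=0,p=1
L=0*4+0=0  i=1=1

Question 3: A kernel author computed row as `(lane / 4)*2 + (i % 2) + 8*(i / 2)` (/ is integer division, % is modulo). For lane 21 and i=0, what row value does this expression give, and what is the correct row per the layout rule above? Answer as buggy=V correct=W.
`(lane / 4)*2 + (i % 2) + 8*(i / 2)`[21,0]->10
lane 21: g=5 (21/4), t=1 (21%4)
i=0: r=1*2+0=2, c=g=5
row: 10 vs 2

buggy=10 correct=2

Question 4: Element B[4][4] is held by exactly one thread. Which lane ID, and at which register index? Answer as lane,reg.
c=4→G=4  r=4→T=2,p=0
L=4*4+2=18  i=0=0

18,0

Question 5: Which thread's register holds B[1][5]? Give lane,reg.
20,1

c: 5->gid=5  r: 1->tid=0,i&1=1
L=5*4+0=20  i=1=1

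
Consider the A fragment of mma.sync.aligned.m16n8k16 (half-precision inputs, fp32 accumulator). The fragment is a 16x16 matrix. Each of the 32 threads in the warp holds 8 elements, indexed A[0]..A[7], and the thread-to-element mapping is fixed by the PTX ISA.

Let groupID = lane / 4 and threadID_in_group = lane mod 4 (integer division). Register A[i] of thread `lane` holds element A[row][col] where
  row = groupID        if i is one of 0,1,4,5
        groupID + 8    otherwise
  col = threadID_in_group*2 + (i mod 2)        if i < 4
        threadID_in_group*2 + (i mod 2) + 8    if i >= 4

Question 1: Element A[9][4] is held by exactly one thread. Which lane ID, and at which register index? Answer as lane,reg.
r=9→G=1,rhi=1  c=4→chi=0,T=2,p=0
L=1*4+2=6  i=0*4+1*2+0=2

6,2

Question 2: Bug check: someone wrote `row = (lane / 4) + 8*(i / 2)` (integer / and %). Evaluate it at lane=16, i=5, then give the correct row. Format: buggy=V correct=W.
buggy=20 correct=4

`(lane / 4) + 8*(i / 2)`[16,5]->20
lane 16: gid=4 (16/4), tid=0 (16%4)
i=5: r=4+0=4, c=0*2+1+8=9
row: 20 vs 4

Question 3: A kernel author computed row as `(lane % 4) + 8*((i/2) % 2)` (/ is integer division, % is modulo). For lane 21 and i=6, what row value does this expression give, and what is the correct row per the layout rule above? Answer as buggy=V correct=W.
buggy=9 correct=13

`(lane % 4) + 8*((i/2) % 2)`[21,6]=>9
21: grp=5,tig=1
[6] (5+8,1*2+0+8) = (13,10)
row: 9 vs 13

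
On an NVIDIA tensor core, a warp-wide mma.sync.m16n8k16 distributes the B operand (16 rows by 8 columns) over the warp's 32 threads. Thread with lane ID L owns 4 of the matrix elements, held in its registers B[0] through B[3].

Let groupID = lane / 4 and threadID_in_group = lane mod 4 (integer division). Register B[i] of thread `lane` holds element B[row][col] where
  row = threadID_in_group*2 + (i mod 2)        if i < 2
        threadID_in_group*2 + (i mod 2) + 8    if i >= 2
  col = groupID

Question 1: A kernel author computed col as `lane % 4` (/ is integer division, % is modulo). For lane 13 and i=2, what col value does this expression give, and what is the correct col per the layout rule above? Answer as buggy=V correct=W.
`lane % 4`[13,2]→1
lane 13→13/4=3, 13 mod 4=1
i=2  r:2·1+0+8→10  c:3
col: 1 vs 3

buggy=1 correct=3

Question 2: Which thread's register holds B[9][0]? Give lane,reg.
c:0=>grp=0  r:9=>rB=1,tig=0,lo=1
L=0*4+0=0  i=1*2+1=3

0,3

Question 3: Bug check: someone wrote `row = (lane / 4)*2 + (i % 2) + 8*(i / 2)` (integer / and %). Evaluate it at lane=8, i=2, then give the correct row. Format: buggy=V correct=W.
`(lane / 4)*2 + (i % 2) + 8*(i / 2)`[8,2]->12
lane 8: gid=2 (8/4), tid=0 (8%4)
i=2: r=0*2+0+8=8, c=gid=2
row: 12 vs 8

buggy=12 correct=8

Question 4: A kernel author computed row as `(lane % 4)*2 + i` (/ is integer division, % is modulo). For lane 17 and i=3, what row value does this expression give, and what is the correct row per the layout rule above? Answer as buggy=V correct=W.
`(lane % 4)*2 + i`[17,3]=>5
lane 17: grp=4 (17/4), tig=1 (17%4)
i=3: r=1*2+1+8=11, c=grp=4
row: 5 vs 11

buggy=5 correct=11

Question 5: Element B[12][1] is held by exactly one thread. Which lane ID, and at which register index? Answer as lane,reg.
6,2

c=1->g=1  r=12->rb=1,t=2,b0=0
L=1*4+2=6  i=1*2+0=2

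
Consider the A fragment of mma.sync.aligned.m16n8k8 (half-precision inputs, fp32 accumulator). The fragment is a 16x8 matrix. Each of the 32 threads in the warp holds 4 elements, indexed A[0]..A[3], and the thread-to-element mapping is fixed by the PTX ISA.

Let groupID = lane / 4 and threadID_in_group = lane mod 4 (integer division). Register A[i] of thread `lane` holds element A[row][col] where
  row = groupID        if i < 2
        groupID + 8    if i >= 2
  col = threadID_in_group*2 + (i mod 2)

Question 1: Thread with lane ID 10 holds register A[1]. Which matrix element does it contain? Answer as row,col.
2,5

lane 10: G=2 (10/4), T=2 (10%4)
i=1: r=2+0=2, c=2*2+1=5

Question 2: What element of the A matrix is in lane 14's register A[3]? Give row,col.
lane 14: gid=3 (14/4), tid=2 (14%4)
i=3: r=3+8=11, c=2*2+1=5

11,5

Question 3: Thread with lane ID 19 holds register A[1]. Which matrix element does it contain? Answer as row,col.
4,7

19: g=4,t=3
[1] (4+0,3*2+1) = (4,7)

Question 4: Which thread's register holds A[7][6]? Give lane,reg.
r=7->g=7,rb=0  c=6->t=3,b0=0
L=7*4+3=31  i=0*2+0=0

31,0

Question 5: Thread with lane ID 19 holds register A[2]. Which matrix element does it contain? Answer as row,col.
lane 19⇒19/4=4, 19 mod 4=3
i=2  r:4+8⇒12  c:2·3+0⇒6

12,6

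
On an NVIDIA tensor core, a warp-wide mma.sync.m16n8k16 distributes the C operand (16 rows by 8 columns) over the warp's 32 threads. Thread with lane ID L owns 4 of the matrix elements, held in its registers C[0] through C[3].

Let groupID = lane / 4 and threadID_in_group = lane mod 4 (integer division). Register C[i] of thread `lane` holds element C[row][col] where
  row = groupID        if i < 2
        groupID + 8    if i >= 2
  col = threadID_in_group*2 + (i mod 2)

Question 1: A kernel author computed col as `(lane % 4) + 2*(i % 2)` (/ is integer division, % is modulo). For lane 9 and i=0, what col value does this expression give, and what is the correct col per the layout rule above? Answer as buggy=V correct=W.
`(lane % 4) + 2*(i % 2)`[9,0]=>1
9: grp=2,tig=1
[0] (2+0,1*2+0) = (2,2)
col: 1 vs 2

buggy=1 correct=2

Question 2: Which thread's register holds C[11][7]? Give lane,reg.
r=11->g=3,rb=1  c=7->t=3,b0=1
L=3*4+3=15  i=1*2+1=3

15,3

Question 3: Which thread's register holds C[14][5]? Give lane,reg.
26,3

r:14=>grp=6,rB=1  c:5=>tig=2,lo=1
L=6*4+2=26  i=1*2+1=3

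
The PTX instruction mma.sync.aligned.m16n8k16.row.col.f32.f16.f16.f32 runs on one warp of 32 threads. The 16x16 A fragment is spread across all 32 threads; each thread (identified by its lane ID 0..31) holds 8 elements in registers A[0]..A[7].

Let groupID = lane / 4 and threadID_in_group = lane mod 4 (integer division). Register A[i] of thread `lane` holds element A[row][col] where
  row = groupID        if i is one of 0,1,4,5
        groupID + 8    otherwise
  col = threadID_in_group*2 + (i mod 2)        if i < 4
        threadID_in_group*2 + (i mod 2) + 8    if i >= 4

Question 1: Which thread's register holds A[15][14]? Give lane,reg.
31,6

r=15⇒gr=7,Rb=1  c=14⇒Cb=1,th=3,odd=0
L=7*4+3=31  i=1*4+1*2+0=6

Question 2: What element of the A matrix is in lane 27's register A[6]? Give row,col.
14,14

27: grp=6,tig=3
[6] (6+8,3*2+0+8) = (14,14)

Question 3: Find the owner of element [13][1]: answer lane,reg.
20,3

r=13⇒gr=5,Rb=1  c=1⇒Cb=0,th=0,odd=1
L=5*4+0=20  i=0*4+1*2+1=3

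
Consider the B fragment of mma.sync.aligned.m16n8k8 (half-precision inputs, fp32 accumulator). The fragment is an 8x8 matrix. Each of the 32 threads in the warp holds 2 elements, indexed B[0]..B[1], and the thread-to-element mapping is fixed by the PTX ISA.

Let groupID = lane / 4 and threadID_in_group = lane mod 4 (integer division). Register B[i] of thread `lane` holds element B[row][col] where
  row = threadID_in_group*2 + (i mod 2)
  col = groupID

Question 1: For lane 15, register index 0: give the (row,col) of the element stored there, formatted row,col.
lane 15: grp=3 (15/4), tig=3 (15%4)
i=0: r=3*2+0=6, c=grp=3

6,3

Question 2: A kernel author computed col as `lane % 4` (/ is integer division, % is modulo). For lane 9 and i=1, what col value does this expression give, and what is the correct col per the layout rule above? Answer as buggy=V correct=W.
`lane % 4`[9,1]->1
9: gid=2,tid=1
[1] (1*2+1,2) = (3,2)
col: 1 vs 2

buggy=1 correct=2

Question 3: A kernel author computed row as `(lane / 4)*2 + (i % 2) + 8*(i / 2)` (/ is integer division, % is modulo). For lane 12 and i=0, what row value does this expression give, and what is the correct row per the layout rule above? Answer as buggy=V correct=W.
buggy=6 correct=0

`(lane / 4)*2 + (i % 2) + 8*(i / 2)`[12,0]->6
12: gid=3,tid=0
[0] (0*2+0,3) = (0,3)
row: 6 vs 0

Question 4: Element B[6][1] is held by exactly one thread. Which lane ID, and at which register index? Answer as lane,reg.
7,0

c:1=>grp=1  r:6=>tig=3,lo=0
L=1*4+3=7  i=0=0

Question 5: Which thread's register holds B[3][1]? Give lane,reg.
5,1

c=1⇒gr=1  r=3⇒th=1,odd=1
L=1*4+1=5  i=1=1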